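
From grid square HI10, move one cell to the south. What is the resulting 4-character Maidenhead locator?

Latitude square 0; −1 → -1, wraps to 9, carry into field.
Latitude field I = 8; −1 → 7 = H.
The longitude characters are unchanged.

HH19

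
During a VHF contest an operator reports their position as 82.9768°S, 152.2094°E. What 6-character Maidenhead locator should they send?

QA67ca

Add 180° to longitude and 90° to latitude: 332.2094, 7.0232.
Field: 332.2094/20 → 16 → Q, 7.0232/10 → 0 → A; chars QA.
Square: 12.2094/2 → 6, 7.0232/1 → 7; chars 67.
Subsquare: 0.2094/0.0833333 → 2 → c, 0.0232/0.0416667 → 0 → a; chars ca.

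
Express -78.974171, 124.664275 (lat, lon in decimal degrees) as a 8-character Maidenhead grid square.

Shift to the Maidenhead origin (180°W, 90°S): lon 304.66427, lat 11.02583.
Field: 304.66427/20 → 15 → P, 11.02583/10 → 1 → B; chars PB.
Square: 4.66427/2 → 2, 1.02583/1 → 1; chars 21.
Subsquare: 0.66427/0.0833333 → 7 → h, 0.02583/0.0416667 → 0 → a; chars ha.
Extended square: 0.08094/0.00833333 → 9, 0.02583/0.00416667 → 6; chars 96.

PB21ha96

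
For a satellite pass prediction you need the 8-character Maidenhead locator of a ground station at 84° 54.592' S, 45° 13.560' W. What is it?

GA75jc21

Shift to the Maidenhead origin (180°W, 90°S): lon 134.77400, lat 5.09013.
Field (20°×10°, letters A–R): 134.77400/20 → 6 → G, 5.09013/10 → 0 → A; chars GA.
Square (2°×1°, digits 0–9): 14.77400/2 → 7, 5.09013/1 → 5; chars 75.
Subsquare (5′×2.5′, letters a–x): 0.77400/0.0833333 → 9 → j, 0.09013/0.0416667 → 2 → c; chars jc.
Extended square (30″×15″, digits 0–9): 0.02400/0.00833333 → 2, 0.00680/0.00416667 → 1; chars 21.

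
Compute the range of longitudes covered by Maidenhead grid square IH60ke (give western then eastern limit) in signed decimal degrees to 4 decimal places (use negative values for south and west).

-7.1667, -7.0833

Field I=8, H=7: +8·20° lon, +7·10° lat → SW at lon -20°, lat -20°.
Square 6, 0: +6·2° lon, +0·1° lat → SW at lon -8°, lat -20°.
Subsquare k=10, e=4: +10·0.0833333° lon, +4·0.0416667° lat → SW at lon -7.16667°, lat -19.8333°.
Cell spans 0.0833333° lon × 0.0416667° lat.
west -7.1667, east -7.0833.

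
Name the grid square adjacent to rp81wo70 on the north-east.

RP81wo81

Longitude extended square 7; +1 → 8.
Latitude extended square 0; +1 → 1.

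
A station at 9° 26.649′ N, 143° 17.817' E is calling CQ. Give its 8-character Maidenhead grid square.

QJ19pk56

Offset from 180°W / 90°S: lon 323.29695°, lat 99.44415°.
Field: 323.29695/20 → 16 → Q, 99.44415/10 → 9 → J; chars QJ.
Square: 3.29695/2 → 1, 9.44415/1 → 9; chars 19.
Subsquare: 1.29695/0.0833333 → 15 → p, 0.44415/0.0416667 → 10 → k; chars pk.
Extended square: 0.04695/0.00833333 → 5, 0.02748/0.00416667 → 6; chars 56.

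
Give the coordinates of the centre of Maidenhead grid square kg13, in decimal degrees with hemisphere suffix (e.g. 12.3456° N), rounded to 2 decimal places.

Field K=10, G=6: +10·20° lon, +6·10° lat → SW at lon 20°, lat -30°.
Square 1, 3: +1·2° lon, +3·1° lat → SW at lon 22°, lat -27°.
Cell spans 2° lon × 1° lat. Centre is SW corner plus half of each.
latitude 26.50° S, longitude 23.00° E.

26.50° S, 23.00° E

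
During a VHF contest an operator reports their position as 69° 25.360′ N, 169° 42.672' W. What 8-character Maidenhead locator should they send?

Shift to the Maidenhead origin (180°W, 90°S): lon 10.28880, lat 159.42267.
Field: 10.28880/20 → 0 → A, 159.42267/10 → 15 → P; chars AP.
Square: 10.28880/2 → 5, 9.42267/1 → 9; chars 59.
Subsquare: 0.28880/0.0833333 → 3 → d, 0.42267/0.0416667 → 10 → k; chars dk.
Extended square: 0.03880/0.00833333 → 4, 0.00600/0.00416667 → 1; chars 41.

AP59dk41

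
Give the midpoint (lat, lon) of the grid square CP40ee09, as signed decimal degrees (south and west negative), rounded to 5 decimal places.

60.20625, -131.66250

Field C=2, P=15: +2·20° lon, +15·10° lat → SW at lon -140°, lat 60°.
Square 4, 0: +4·2° lon, +0·1° lat → SW at lon -132°, lat 60°.
Subsquare e=4, e=4: +4·0.0833333° lon, +4·0.0416667° lat → SW at lon -131.667°, lat 60.1667°.
Extended square 0, 9: +0·0.00833333° lon, +9·0.00416667° lat → SW at lon -131.667°, lat 60.2042°.
Cell spans 0.00833333° lon × 0.00416667° lat. Centre is SW corner plus half of each.
latitude 60.20625, longitude -131.66250.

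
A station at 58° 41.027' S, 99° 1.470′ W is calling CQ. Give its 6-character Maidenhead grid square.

ED01lh

Add 180° to longitude and 90° to latitude: 80.9755, 31.3162.
Field (20°×10°, letters A–R): lon ⌊80.9755/20⌋ = 4 → E; lat ⌊31.3162/10⌋ = 3 → D.
Square (2°×1°, digits 0–9): lon ⌊0.9755/2⌋ = 0; lat ⌊1.3162/1⌋ = 1.
Subsquare (5′×2.5′, letters a–x): lon ⌊0.9755/0.0833333⌋ = 11 → l; lat ⌊0.3162/0.0416667⌋ = 7 → h.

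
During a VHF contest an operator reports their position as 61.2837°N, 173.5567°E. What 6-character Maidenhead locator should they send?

RP61sg

Add 180° to longitude and 90° to latitude: 353.5567, 151.2837.
Field: lon ⌊353.5567/20⌋ = 17 → R; lat ⌊151.2837/10⌋ = 15 → P.
Square: lon ⌊13.5567/2⌋ = 6; lat ⌊1.2837/1⌋ = 1.
Subsquare: lon ⌊1.5567/0.0833333⌋ = 18 → s; lat ⌊0.2837/0.0416667⌋ = 6 → g.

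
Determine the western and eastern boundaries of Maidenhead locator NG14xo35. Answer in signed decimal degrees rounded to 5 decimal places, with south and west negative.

83.94167, 83.95000

Field N=13, G=6: +13·20° lon, +6·10° lat → SW at lon 80°, lat -30°.
Square 1, 4: +1·2° lon, +4·1° lat → SW at lon 82°, lat -26°.
Subsquare x=23, o=14: +23·0.0833333° lon, +14·0.0416667° lat → SW at lon 83.9167°, lat -25.4167°.
Extended square 3, 5: +3·0.00833333° lon, +5·0.00416667° lat → SW at lon 83.9417°, lat -25.3958°.
Cell spans 0.00833333° lon × 0.00416667° lat.
west 83.94167, east 83.95000.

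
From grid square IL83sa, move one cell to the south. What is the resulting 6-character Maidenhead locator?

Latitude subsquare a = 0; −1 → -1, wraps to 23 = x, carry into square.
Latitude square 3; −1 → 2.
The longitude characters are unchanged.

IL82sx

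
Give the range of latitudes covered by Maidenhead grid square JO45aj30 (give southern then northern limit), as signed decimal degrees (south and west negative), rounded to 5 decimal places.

55.37500, 55.37917

Field J=9, O=14: +9·20° lon, +14·10° lat → SW at lon 0°, lat 50°.
Square 4, 5: +4·2° lon, +5·1° lat → SW at lon 8°, lat 55°.
Subsquare a=0, j=9: +0·0.0833333° lon, +9·0.0416667° lat → SW at lon 8°, lat 55.375°.
Extended square 3, 0: +3·0.00833333° lon, +0·0.00416667° lat → SW at lon 8.025°, lat 55.375°.
Cell spans 0.00833333° lon × 0.00416667° lat.
south 55.37500, north 55.37917.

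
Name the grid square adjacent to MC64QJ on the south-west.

MC64pi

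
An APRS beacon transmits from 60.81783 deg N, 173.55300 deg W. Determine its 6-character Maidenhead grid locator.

AP30ft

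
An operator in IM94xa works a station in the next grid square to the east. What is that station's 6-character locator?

JM04aa

Longitude subsquare x = 23; +1 → 24, wraps to 0 = a, carry into square.
Longitude square 9; +1 → 10, wraps to 0, carry into field.
Longitude field I = 8; +1 → 9 = J.
The latitude characters are unchanged.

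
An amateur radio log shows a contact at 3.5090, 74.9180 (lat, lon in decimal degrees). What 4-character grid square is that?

MJ73

Add 180° to longitude and 90° to latitude: 254.92, 93.51.
Field: lon ⌊254.92/20⌋ = 12 → M; lat ⌊93.51/10⌋ = 9 → J.
Square: lon ⌊14.92/2⌋ = 7; lat ⌊3.51/1⌋ = 3.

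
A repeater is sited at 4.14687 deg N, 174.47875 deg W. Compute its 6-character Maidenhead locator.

AJ24sd

Offset from 180°W / 90°S: lon 5.5213°, lat 94.1469°.
Field (20°×10°, letters A–R): lon ⌊5.5213/20⌋ = 0 → A; lat ⌊94.1469/10⌋ = 9 → J.
Square (2°×1°, digits 0–9): lon ⌊5.5213/2⌋ = 2; lat ⌊4.1469/1⌋ = 4.
Subsquare (5′×2.5′, letters a–x): lon ⌊1.5213/0.0833333⌋ = 18 → s; lat ⌊0.1469/0.0416667⌋ = 3 → d.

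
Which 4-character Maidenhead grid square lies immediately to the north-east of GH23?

GH34

Longitude square 2; +1 → 3.
Latitude square 3; +1 → 4.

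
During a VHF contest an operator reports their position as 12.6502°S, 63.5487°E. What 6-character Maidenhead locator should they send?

MH17si

Offset from 180°W / 90°S: lon 243.5487°, lat 77.3498°.
Field (20°×10°, letters A–R): lon ⌊243.5487/20⌋ = 12 → M; lat ⌊77.3498/10⌋ = 7 → H.
Square (2°×1°, digits 0–9): lon ⌊3.5487/2⌋ = 1; lat ⌊7.3498/1⌋ = 7.
Subsquare (5′×2.5′, letters a–x): lon ⌊1.5487/0.0833333⌋ = 18 → s; lat ⌊0.3498/0.0416667⌋ = 8 → i.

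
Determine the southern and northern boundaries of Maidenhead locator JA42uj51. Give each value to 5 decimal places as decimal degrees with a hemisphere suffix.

87.62083° S, 87.61667° S

Field J=9, A=0: +9·20° lon, +0·10° lat → SW at lon 0°, lat -90°.
Square 4, 2: +4·2° lon, +2·1° lat → SW at lon 8°, lat -88°.
Subsquare u=20, j=9: +20·0.0833333° lon, +9·0.0416667° lat → SW at lon 9.66667°, lat -87.625°.
Extended square 5, 1: +5·0.00833333° lon, +1·0.00416667° lat → SW at lon 9.70833°, lat -87.6208°.
Cell spans 0.00833333° lon × 0.00416667° lat.
south 87.62083° S, north 87.61667° S.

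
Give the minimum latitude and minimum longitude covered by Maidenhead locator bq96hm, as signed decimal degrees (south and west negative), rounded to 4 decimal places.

76.5000, -141.4167

Field B=1, Q=16: +1·20° lon, +16·10° lat → SW at lon -160°, lat 70°.
Square 9, 6: +9·2° lon, +6·1° lat → SW at lon -142°, lat 76°.
Subsquare h=7, m=12: +7·0.0833333° lon, +12·0.0416667° lat → SW at lon -141.417°, lat 76.5°.
latitude 76.5000, longitude -141.4167.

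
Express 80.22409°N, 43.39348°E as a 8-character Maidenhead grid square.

Shift to the Maidenhead origin (180°W, 90°S): lon 223.39348, lat 170.22409.
Field (20°×10°, letters A–R): 223.39348/20 → 11 → L, 170.22409/10 → 17 → R; chars LR.
Square (2°×1°, digits 0–9): 3.39348/2 → 1, 0.22409/1 → 0; chars 10.
Subsquare (5′×2.5′, letters a–x): 1.39348/0.0833333 → 16 → q, 0.22409/0.0416667 → 5 → f; chars qf.
Extended square (30″×15″, digits 0–9): 0.06015/0.00833333 → 7, 0.01576/0.00416667 → 3; chars 73.

LR10qf73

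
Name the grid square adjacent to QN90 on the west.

Longitude square 9; −1 → 8.
The latitude characters are unchanged.

QN80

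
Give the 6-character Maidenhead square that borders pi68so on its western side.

PI68ro

Longitude subsquare s = 18; −1 → 17 = r.
The latitude characters are unchanged.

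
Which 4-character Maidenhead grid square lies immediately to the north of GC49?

GD40

Latitude square 9; +1 → 10, wraps to 0, carry into field.
Latitude field C = 2; +1 → 3 = D.
The longitude characters are unchanged.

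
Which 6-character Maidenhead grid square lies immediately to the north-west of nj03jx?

Longitude subsquare j = 9; −1 → 8 = i.
Latitude subsquare x = 23; +1 → 24, wraps to 0 = a, carry into square.
Latitude square 3; +1 → 4.

NJ04ia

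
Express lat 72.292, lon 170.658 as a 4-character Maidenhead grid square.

Offset from 180°W / 90°S: lon 350.66°, lat 162.29°.
Field (20°×10°, letters A–R): 350.66/20 → 17 → R, 162.29/10 → 16 → Q; chars RQ.
Square (2°×1°, digits 0–9): 10.66/2 → 5, 2.29/1 → 2; chars 52.

RQ52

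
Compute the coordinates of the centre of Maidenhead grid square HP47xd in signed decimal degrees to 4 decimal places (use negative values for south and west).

Field H=7, P=15: +7·20° lon, +15·10° lat → SW at lon -40°, lat 60°.
Square 4, 7: +4·2° lon, +7·1° lat → SW at lon -32°, lat 67°.
Subsquare x=23, d=3: +23·0.0833333° lon, +3·0.0416667° lat → SW at lon -30.0833°, lat 67.125°.
Cell spans 0.0833333° lon × 0.0416667° lat. Centre is SW corner plus half of each.
latitude 67.1458, longitude -30.0417.

67.1458, -30.0417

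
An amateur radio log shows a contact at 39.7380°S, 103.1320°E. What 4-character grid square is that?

Shift to the Maidenhead origin (180°W, 90°S): lon 283.13, lat 50.26.
Field: 283.13/20 → 14 → O, 50.26/10 → 5 → F; chars OF.
Square: 3.13/2 → 1, 0.26/1 → 0; chars 10.

OF10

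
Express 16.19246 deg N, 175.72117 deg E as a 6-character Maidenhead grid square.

RK76ue

Add 180° to longitude and 90° to latitude: 355.7212, 106.1925.
Field: lon ⌊355.7212/20⌋ = 17 → R; lat ⌊106.1925/10⌋ = 10 → K.
Square: lon ⌊15.7212/2⌋ = 7; lat ⌊6.1925/1⌋ = 6.
Subsquare: lon ⌊1.7212/0.0833333⌋ = 20 → u; lat ⌊0.1925/0.0416667⌋ = 4 → e.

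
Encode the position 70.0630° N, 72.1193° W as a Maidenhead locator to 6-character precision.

Add 180° to longitude and 90° to latitude: 107.8807, 160.0630.
Field (20°×10°, letters A–R): 107.8807/20 → 5 → F, 160.0630/10 → 16 → Q; chars FQ.
Square (2°×1°, digits 0–9): 7.8807/2 → 3, 0.0630/1 → 0; chars 30.
Subsquare (5′×2.5′, letters a–x): 1.8807/0.0833333 → 22 → w, 0.0630/0.0416667 → 1 → b; chars wb.

FQ30wb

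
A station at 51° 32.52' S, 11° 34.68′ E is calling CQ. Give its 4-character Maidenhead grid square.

Add 180° to longitude and 90° to latitude: 191.58, 38.46.
Field: 191.58/20 → 9 → J, 38.46/10 → 3 → D; chars JD.
Square: 11.58/2 → 5, 8.46/1 → 8; chars 58.

JD58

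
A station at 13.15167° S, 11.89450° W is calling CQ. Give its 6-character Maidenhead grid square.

IH46bu

Offset from 180°W / 90°S: lon 168.1055°, lat 76.8483°.
Field: 168.1055/20 → 8 → I, 76.8483/10 → 7 → H; chars IH.
Square: 8.1055/2 → 4, 6.8483/1 → 6; chars 46.
Subsquare: 0.1055/0.0833333 → 1 → b, 0.8483/0.0416667 → 20 → u; chars bu.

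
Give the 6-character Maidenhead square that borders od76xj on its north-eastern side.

OD86ak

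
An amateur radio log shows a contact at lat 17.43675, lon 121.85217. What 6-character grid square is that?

PK07wk

Shift to the Maidenhead origin (180°W, 90°S): lon 301.8522, lat 107.4368.
Field: lon ⌊301.8522/20⌋ = 15 → P; lat ⌊107.4368/10⌋ = 10 → K.
Square: lon ⌊1.8522/2⌋ = 0; lat ⌊7.4368/1⌋ = 7.
Subsquare: lon ⌊1.8522/0.0833333⌋ = 22 → w; lat ⌊0.4368/0.0416667⌋ = 10 → k.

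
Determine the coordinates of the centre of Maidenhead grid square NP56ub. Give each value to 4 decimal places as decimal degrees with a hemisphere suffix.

66.0625° N, 91.7083° E

Field N=13, P=15: +13·20° lon, +15·10° lat → SW at lon 80°, lat 60°.
Square 5, 6: +5·2° lon, +6·1° lat → SW at lon 90°, lat 66°.
Subsquare u=20, b=1: +20·0.0833333° lon, +1·0.0416667° lat → SW at lon 91.6667°, lat 66.0417°.
Cell spans 0.0833333° lon × 0.0416667° lat. Centre is SW corner plus half of each.
latitude 66.0625° N, longitude 91.7083° E.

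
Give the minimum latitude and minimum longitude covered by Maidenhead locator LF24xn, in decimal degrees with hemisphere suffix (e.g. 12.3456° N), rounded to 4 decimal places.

35.4583° S, 45.9167° E

Field L=11, F=5: +11·20° lon, +5·10° lat → SW at lon 40°, lat -40°.
Square 2, 4: +2·2° lon, +4·1° lat → SW at lon 44°, lat -36°.
Subsquare x=23, n=13: +23·0.0833333° lon, +13·0.0416667° lat → SW at lon 45.9167°, lat -35.4583°.
latitude 35.4583° S, longitude 45.9167° E.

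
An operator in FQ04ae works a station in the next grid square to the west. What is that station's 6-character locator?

EQ94xe

Longitude subsquare a = 0; −1 → -1, wraps to 23 = x, carry into square.
Longitude square 0; −1 → -1, wraps to 9, carry into field.
Longitude field F = 5; −1 → 4 = E.
The latitude characters are unchanged.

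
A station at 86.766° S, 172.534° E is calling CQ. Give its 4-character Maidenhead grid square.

RA63

Add 180° to longitude and 90° to latitude: 352.53, 3.23.
Field: lon ⌊352.53/20⌋ = 17 → R; lat ⌊3.23/10⌋ = 0 → A.
Square: lon ⌊12.53/2⌋ = 6; lat ⌊3.23/1⌋ = 3.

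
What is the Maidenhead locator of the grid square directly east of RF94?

AF04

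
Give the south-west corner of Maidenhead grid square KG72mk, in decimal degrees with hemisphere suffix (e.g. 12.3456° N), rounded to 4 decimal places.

Field K=10, G=6: +10·20° lon, +6·10° lat → SW at lon 20°, lat -30°.
Square 7, 2: +7·2° lon, +2·1° lat → SW at lon 34°, lat -28°.
Subsquare m=12, k=10: +12·0.0833333° lon, +10·0.0416667° lat → SW at lon 35°, lat -27.5833°.
latitude 27.5833° S, longitude 35.0000° E.

27.5833° S, 35.0000° E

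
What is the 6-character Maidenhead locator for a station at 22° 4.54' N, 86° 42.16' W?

EL62pb

Shift to the Maidenhead origin (180°W, 90°S): lon 93.2973, lat 112.0757.
Field: 93.2973/20 → 4 → E, 112.0757/10 → 11 → L; chars EL.
Square: 13.2973/2 → 6, 2.0757/1 → 2; chars 62.
Subsquare: 1.2973/0.0833333 → 15 → p, 0.0757/0.0416667 → 1 → b; chars pb.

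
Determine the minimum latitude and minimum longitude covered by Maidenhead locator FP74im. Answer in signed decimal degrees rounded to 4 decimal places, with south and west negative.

64.5000, -65.3333

Field F=5, P=15: +5·20° lon, +15·10° lat → SW at lon -80°, lat 60°.
Square 7, 4: +7·2° lon, +4·1° lat → SW at lon -66°, lat 64°.
Subsquare i=8, m=12: +8·0.0833333° lon, +12·0.0416667° lat → SW at lon -65.3333°, lat 64.5°.
latitude 64.5000, longitude -65.3333.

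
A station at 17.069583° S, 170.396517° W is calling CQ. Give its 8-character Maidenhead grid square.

AH42tw23

Offset from 180°W / 90°S: lon 9.60348°, lat 72.93042°.
Field (20°×10°, letters A–R): 9.60348/20 → 0 → A, 72.93042/10 → 7 → H; chars AH.
Square (2°×1°, digits 0–9): 9.60348/2 → 4, 2.93042/1 → 2; chars 42.
Subsquare (5′×2.5′, letters a–x): 1.60348/0.0833333 → 19 → t, 0.93042/0.0416667 → 22 → w; chars tw.
Extended square (30″×15″, digits 0–9): 0.02015/0.00833333 → 2, 0.01375/0.00416667 → 3; chars 23.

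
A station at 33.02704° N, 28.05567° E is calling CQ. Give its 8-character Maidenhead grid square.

Shift to the Maidenhead origin (180°W, 90°S): lon 208.05567, lat 123.02704.
Field (20°×10°, letters A–R): 208.05567/20 → 10 → K, 123.02704/10 → 12 → M; chars KM.
Square (2°×1°, digits 0–9): 8.05567/2 → 4, 3.02704/1 → 3; chars 43.
Subsquare (5′×2.5′, letters a–x): 0.05567/0.0833333 → 0 → a, 0.02704/0.0416667 → 0 → a; chars aa.
Extended square (30″×15″, digits 0–9): 0.05567/0.00833333 → 6, 0.02704/0.00416667 → 6; chars 66.

KM43aa66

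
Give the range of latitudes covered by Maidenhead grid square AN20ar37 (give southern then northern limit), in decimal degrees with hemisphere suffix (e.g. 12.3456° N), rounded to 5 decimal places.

Field A=0, N=13: +0·20° lon, +13·10° lat → SW at lon -180°, lat 40°.
Square 2, 0: +2·2° lon, +0·1° lat → SW at lon -176°, lat 40°.
Subsquare a=0, r=17: +0·0.0833333° lon, +17·0.0416667° lat → SW at lon -176°, lat 40.7083°.
Extended square 3, 7: +3·0.00833333° lon, +7·0.00416667° lat → SW at lon -175.975°, lat 40.7375°.
Cell spans 0.00833333° lon × 0.00416667° lat.
south 40.73750° N, north 40.74167° N.

40.73750° N, 40.74167° N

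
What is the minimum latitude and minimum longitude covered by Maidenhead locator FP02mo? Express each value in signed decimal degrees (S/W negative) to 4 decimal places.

Field F=5, P=15: +5·20° lon, +15·10° lat → SW at lon -80°, lat 60°.
Square 0, 2: +0·2° lon, +2·1° lat → SW at lon -80°, lat 62°.
Subsquare m=12, o=14: +12·0.0833333° lon, +14·0.0416667° lat → SW at lon -79°, lat 62.5833°.
latitude 62.5833, longitude -79.0000.

62.5833, -79.0000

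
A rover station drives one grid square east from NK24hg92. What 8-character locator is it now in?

NK24ig02

Longitude extended square 9; +1 → 10, wraps to 0, carry into subsquare.
Longitude subsquare h = 7; +1 → 8 = i.
The latitude characters are unchanged.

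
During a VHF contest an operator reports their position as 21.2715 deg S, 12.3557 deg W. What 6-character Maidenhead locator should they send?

Shift to the Maidenhead origin (180°W, 90°S): lon 167.6443, lat 68.7285.
Field (20°×10°, letters A–R): lon ⌊167.6443/20⌋ = 8 → I; lat ⌊68.7285/10⌋ = 6 → G.
Square (2°×1°, digits 0–9): lon ⌊7.6443/2⌋ = 3; lat ⌊8.7285/1⌋ = 8.
Subsquare (5′×2.5′, letters a–x): lon ⌊1.6443/0.0833333⌋ = 19 → t; lat ⌊0.7285/0.0416667⌋ = 17 → r.

IG38tr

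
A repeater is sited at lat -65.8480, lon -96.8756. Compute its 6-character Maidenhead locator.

EC14nd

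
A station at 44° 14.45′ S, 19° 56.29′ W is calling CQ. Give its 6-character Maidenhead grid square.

Add 180° to longitude and 90° to latitude: 160.0618, 45.7592.
Field (20°×10°, letters A–R): 160.0618/20 → 8 → I, 45.7592/10 → 4 → E; chars IE.
Square (2°×1°, digits 0–9): 0.0618/2 → 0, 5.7592/1 → 5; chars 05.
Subsquare (5′×2.5′, letters a–x): 0.0618/0.0833333 → 0 → a, 0.7592/0.0416667 → 18 → s; chars as.

IE05as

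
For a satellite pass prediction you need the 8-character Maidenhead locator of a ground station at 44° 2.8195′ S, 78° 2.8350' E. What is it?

ME95aw58

Offset from 180°W / 90°S: lon 258.04725°, lat 45.95301°.
Field: 258.04725/20 → 12 → M, 45.95301/10 → 4 → E; chars ME.
Square: 18.04725/2 → 9, 5.95301/1 → 5; chars 95.
Subsquare: 0.04725/0.0833333 → 0 → a, 0.95301/0.0416667 → 22 → w; chars aw.
Extended square: 0.04725/0.00833333 → 5, 0.03634/0.00416667 → 8; chars 58.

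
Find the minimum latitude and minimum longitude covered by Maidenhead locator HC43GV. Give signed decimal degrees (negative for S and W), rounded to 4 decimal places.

-66.1250, -31.5000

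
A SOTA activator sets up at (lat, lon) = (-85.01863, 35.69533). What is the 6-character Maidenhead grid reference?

Shift to the Maidenhead origin (180°W, 90°S): lon 215.6953, lat 4.9814.
Field: lon ⌊215.6953/20⌋ = 10 → K; lat ⌊4.9814/10⌋ = 0 → A.
Square: lon ⌊15.6953/2⌋ = 7; lat ⌊4.9814/1⌋ = 4.
Subsquare: lon ⌊1.6953/0.0833333⌋ = 20 → u; lat ⌊0.9814/0.0416667⌋ = 23 → x.

KA74ux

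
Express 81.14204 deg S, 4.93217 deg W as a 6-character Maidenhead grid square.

Shift to the Maidenhead origin (180°W, 90°S): lon 175.0678, lat 8.8580.
Field: 175.0678/20 → 8 → I, 8.8580/10 → 0 → A; chars IA.
Square: 15.0678/2 → 7, 8.8580/1 → 8; chars 78.
Subsquare: 1.0678/0.0833333 → 12 → m, 0.8580/0.0416667 → 20 → u; chars mu.

IA78mu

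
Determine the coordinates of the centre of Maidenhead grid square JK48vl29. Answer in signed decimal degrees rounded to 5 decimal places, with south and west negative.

Field J=9, K=10: +9·20° lon, +10·10° lat → SW at lon 0°, lat 10°.
Square 4, 8: +4·2° lon, +8·1° lat → SW at lon 8°, lat 18°.
Subsquare v=21, l=11: +21·0.0833333° lon, +11·0.0416667° lat → SW at lon 9.75°, lat 18.4583°.
Extended square 2, 9: +2·0.00833333° lon, +9·0.00416667° lat → SW at lon 9.76667°, lat 18.4958°.
Cell spans 0.00833333° lon × 0.00416667° lat. Centre is SW corner plus half of each.
latitude 18.49792, longitude 9.77083.

18.49792, 9.77083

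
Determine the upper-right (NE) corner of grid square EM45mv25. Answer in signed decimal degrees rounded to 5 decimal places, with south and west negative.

35.90000, -90.97500

Field E=4, M=12: +4·20° lon, +12·10° lat → SW at lon -100°, lat 30°.
Square 4, 5: +4·2° lon, +5·1° lat → SW at lon -92°, lat 35°.
Subsquare m=12, v=21: +12·0.0833333° lon, +21·0.0416667° lat → SW at lon -91°, lat 35.875°.
Extended square 2, 5: +2·0.00833333° lon, +5·0.00416667° lat → SW at lon -90.9833°, lat 35.8958°.
Cell spans 0.00833333° lon × 0.00416667° lat. NE corner is SW corner plus one full cell.
latitude 35.90000, longitude -90.97500.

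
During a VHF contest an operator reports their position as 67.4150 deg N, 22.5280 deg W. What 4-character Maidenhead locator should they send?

HP87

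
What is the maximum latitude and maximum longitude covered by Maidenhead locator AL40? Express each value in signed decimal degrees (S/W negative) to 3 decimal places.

21.000, -170.000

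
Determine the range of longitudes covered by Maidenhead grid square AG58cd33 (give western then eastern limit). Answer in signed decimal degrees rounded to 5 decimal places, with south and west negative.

-169.80833, -169.80000

Field A=0, G=6: +0·20° lon, +6·10° lat → SW at lon -180°, lat -30°.
Square 5, 8: +5·2° lon, +8·1° lat → SW at lon -170°, lat -22°.
Subsquare c=2, d=3: +2·0.0833333° lon, +3·0.0416667° lat → SW at lon -169.833°, lat -21.875°.
Extended square 3, 3: +3·0.00833333° lon, +3·0.00416667° lat → SW at lon -169.808°, lat -21.8625°.
Cell spans 0.00833333° lon × 0.00416667° lat.
west -169.80833, east -169.80000.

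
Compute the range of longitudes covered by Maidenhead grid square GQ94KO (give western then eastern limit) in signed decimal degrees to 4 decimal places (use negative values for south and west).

Field G=6, Q=16: +6·20° lon, +16·10° lat → SW at lon -60°, lat 70°.
Square 9, 4: +9·2° lon, +4·1° lat → SW at lon -42°, lat 74°.
Subsquare k=10, o=14: +10·0.0833333° lon, +14·0.0416667° lat → SW at lon -41.1667°, lat 74.5833°.
Cell spans 0.0833333° lon × 0.0416667° lat.
west -41.1667, east -41.0833.

-41.1667, -41.0833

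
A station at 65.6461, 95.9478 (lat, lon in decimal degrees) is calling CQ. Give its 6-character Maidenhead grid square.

NP75xp

Add 180° to longitude and 90° to latitude: 275.9478, 155.6461.
Field (20°×10°, letters A–R): lon ⌊275.9478/20⌋ = 13 → N; lat ⌊155.6461/10⌋ = 15 → P.
Square (2°×1°, digits 0–9): lon ⌊15.9478/2⌋ = 7; lat ⌊5.6461/1⌋ = 5.
Subsquare (5′×2.5′, letters a–x): lon ⌊1.9478/0.0833333⌋ = 23 → x; lat ⌊0.6461/0.0416667⌋ = 15 → p.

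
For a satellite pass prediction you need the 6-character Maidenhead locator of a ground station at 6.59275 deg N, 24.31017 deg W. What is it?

HJ76uo

Shift to the Maidenhead origin (180°W, 90°S): lon 155.6898, lat 96.5927.
Field: lon ⌊155.6898/20⌋ = 7 → H; lat ⌊96.5927/10⌋ = 9 → J.
Square: lon ⌊15.6898/2⌋ = 7; lat ⌊6.5927/1⌋ = 6.
Subsquare: lon ⌊1.6898/0.0833333⌋ = 20 → u; lat ⌊0.5927/0.0416667⌋ = 14 → o.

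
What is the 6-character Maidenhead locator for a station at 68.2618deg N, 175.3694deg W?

AP28hg

Shift to the Maidenhead origin (180°W, 90°S): lon 4.6306, lat 158.2618.
Field: 4.6306/20 → 0 → A, 158.2618/10 → 15 → P; chars AP.
Square: 4.6306/2 → 2, 8.2618/1 → 8; chars 28.
Subsquare: 0.6306/0.0833333 → 7 → h, 0.2618/0.0416667 → 6 → g; chars hg.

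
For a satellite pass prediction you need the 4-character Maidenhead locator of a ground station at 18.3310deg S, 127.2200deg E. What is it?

PH31

Offset from 180°W / 90°S: lon 307.22°, lat 71.67°.
Field: lon ⌊307.22/20⌋ = 15 → P; lat ⌊71.67/10⌋ = 7 → H.
Square: lon ⌊7.22/2⌋ = 3; lat ⌊1.67/1⌋ = 1.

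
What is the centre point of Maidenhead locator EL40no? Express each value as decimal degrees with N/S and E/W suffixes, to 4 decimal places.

Field E=4, L=11: +4·20° lon, +11·10° lat → SW at lon -100°, lat 20°.
Square 4, 0: +4·2° lon, +0·1° lat → SW at lon -92°, lat 20°.
Subsquare n=13, o=14: +13·0.0833333° lon, +14·0.0416667° lat → SW at lon -90.9167°, lat 20.5833°.
Cell spans 0.0833333° lon × 0.0416667° lat. Centre is SW corner plus half of each.
latitude 20.6042° N, longitude 90.8750° W.

20.6042° N, 90.8750° W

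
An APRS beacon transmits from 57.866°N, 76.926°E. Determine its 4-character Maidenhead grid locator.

MO87

Add 180° to longitude and 90° to latitude: 256.93, 147.87.
Field (20°×10°, letters A–R): lon ⌊256.93/20⌋ = 12 → M; lat ⌊147.87/10⌋ = 14 → O.
Square (2°×1°, digits 0–9): lon ⌊16.93/2⌋ = 8; lat ⌊7.87/1⌋ = 7.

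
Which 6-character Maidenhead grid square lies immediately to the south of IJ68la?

Latitude subsquare a = 0; −1 → -1, wraps to 23 = x, carry into square.
Latitude square 8; −1 → 7.
The longitude characters are unchanged.

IJ67lx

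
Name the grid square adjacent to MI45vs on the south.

MI45vr

Latitude subsquare s = 18; −1 → 17 = r.
The longitude characters are unchanged.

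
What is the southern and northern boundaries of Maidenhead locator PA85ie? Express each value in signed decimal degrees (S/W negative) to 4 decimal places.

-84.8333, -84.7917

Field P=15, A=0: +15·20° lon, +0·10° lat → SW at lon 120°, lat -90°.
Square 8, 5: +8·2° lon, +5·1° lat → SW at lon 136°, lat -85°.
Subsquare i=8, e=4: +8·0.0833333° lon, +4·0.0416667° lat → SW at lon 136.667°, lat -84.8333°.
Cell spans 0.0833333° lon × 0.0416667° lat.
south -84.8333, north -84.7917.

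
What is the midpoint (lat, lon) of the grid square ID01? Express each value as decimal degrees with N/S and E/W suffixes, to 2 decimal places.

58.50° S, 19.00° W

Field I=8, D=3: +8·20° lon, +3·10° lat → SW at lon -20°, lat -60°.
Square 0, 1: +0·2° lon, +1·1° lat → SW at lon -20°, lat -59°.
Cell spans 2° lon × 1° lat. Centre is SW corner plus half of each.
latitude 58.50° S, longitude 19.00° W.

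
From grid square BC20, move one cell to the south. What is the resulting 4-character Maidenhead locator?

BB29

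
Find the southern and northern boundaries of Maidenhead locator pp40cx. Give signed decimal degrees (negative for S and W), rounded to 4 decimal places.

60.9583, 61.0000

Field P=15, P=15: +15·20° lon, +15·10° lat → SW at lon 120°, lat 60°.
Square 4, 0: +4·2° lon, +0·1° lat → SW at lon 128°, lat 60°.
Subsquare c=2, x=23: +2·0.0833333° lon, +23·0.0416667° lat → SW at lon 128.167°, lat 60.9583°.
Cell spans 0.0833333° lon × 0.0416667° lat.
south 60.9583, north 61.0000.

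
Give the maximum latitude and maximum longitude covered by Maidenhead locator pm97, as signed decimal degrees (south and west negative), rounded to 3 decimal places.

38.000, 140.000

Field P=15, M=12: +15·20° lon, +12·10° lat → SW at lon 120°, lat 30°.
Square 9, 7: +9·2° lon, +7·1° lat → SW at lon 138°, lat 37°.
Cell spans 2° lon × 1° lat. NE corner is SW corner plus one full cell.
latitude 38.000, longitude 140.000.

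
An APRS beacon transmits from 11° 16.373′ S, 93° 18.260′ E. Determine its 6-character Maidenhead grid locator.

NH68pr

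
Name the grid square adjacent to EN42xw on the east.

EN52aw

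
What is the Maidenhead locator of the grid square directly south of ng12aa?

NG11ax

Latitude subsquare a = 0; −1 → -1, wraps to 23 = x, carry into square.
Latitude square 2; −1 → 1.
The longitude characters are unchanged.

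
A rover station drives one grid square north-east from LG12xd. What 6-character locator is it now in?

LG22ae

Longitude subsquare x = 23; +1 → 24, wraps to 0 = a, carry into square.
Longitude square 1; +1 → 2.
Latitude subsquare d = 3; +1 → 4 = e.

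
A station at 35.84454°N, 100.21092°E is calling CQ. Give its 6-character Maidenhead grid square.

OM05cu

Shift to the Maidenhead origin (180°W, 90°S): lon 280.2109, lat 125.8445.
Field: 280.2109/20 → 14 → O, 125.8445/10 → 12 → M; chars OM.
Square: 0.2109/2 → 0, 5.8445/1 → 5; chars 05.
Subsquare: 0.2109/0.0833333 → 2 → c, 0.8445/0.0416667 → 20 → u; chars cu.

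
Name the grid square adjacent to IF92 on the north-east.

Longitude square 9; +1 → 10, wraps to 0, carry into field.
Longitude field I = 8; +1 → 9 = J.
Latitude square 2; +1 → 3.

JF03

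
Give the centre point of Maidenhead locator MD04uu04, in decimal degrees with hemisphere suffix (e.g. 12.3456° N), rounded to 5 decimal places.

55.14792° S, 61.67083° E

Field M=12, D=3: +12·20° lon, +3·10° lat → SW at lon 60°, lat -60°.
Square 0, 4: +0·2° lon, +4·1° lat → SW at lon 60°, lat -56°.
Subsquare u=20, u=20: +20·0.0833333° lon, +20·0.0416667° lat → SW at lon 61.6667°, lat -55.1667°.
Extended square 0, 4: +0·0.00833333° lon, +4·0.00416667° lat → SW at lon 61.6667°, lat -55.15°.
Cell spans 0.00833333° lon × 0.00416667° lat. Centre is SW corner plus half of each.
latitude 55.14792° S, longitude 61.67083° E.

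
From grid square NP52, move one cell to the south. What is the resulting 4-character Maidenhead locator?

NP51

Latitude square 2; −1 → 1.
The longitude characters are unchanged.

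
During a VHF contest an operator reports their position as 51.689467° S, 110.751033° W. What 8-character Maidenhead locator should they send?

DD48oh94

Offset from 180°W / 90°S: lon 69.24897°, lat 38.31053°.
Field (20°×10°, letters A–R): 69.24897/20 → 3 → D, 38.31053/10 → 3 → D; chars DD.
Square (2°×1°, digits 0–9): 9.24897/2 → 4, 8.31053/1 → 8; chars 48.
Subsquare (5′×2.5′, letters a–x): 1.24897/0.0833333 → 14 → o, 0.31053/0.0416667 → 7 → h; chars oh.
Extended square (30″×15″, digits 0–9): 0.08230/0.00833333 → 9, 0.01887/0.00416667 → 4; chars 94.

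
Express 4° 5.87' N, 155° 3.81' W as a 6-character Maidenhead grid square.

Add 180° to longitude and 90° to latitude: 24.9365, 94.0978.
Field (20°×10°, letters A–R): lon ⌊24.9365/20⌋ = 1 → B; lat ⌊94.0978/10⌋ = 9 → J.
Square (2°×1°, digits 0–9): lon ⌊4.9365/2⌋ = 2; lat ⌊4.0978/1⌋ = 4.
Subsquare (5′×2.5′, letters a–x): lon ⌊0.9365/0.0833333⌋ = 11 → l; lat ⌊0.0978/0.0416667⌋ = 2 → c.

BJ24lc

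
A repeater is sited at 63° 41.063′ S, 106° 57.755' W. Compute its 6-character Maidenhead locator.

DC66mh

Shift to the Maidenhead origin (180°W, 90°S): lon 73.0374, lat 26.3156.
Field: 73.0374/20 → 3 → D, 26.3156/10 → 2 → C; chars DC.
Square: 13.0374/2 → 6, 6.3156/1 → 6; chars 66.
Subsquare: 1.0374/0.0833333 → 12 → m, 0.3156/0.0416667 → 7 → h; chars mh.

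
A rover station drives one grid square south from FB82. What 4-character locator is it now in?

FB81

Latitude square 2; −1 → 1.
The longitude characters are unchanged.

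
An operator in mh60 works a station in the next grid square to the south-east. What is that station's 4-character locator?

MG79

Longitude square 6; +1 → 7.
Latitude square 0; −1 → -1, wraps to 9, carry into field.
Latitude field H = 7; −1 → 6 = G.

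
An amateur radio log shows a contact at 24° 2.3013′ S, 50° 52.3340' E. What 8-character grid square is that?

LG55kx40

Add 180° to longitude and 90° to latitude: 230.87223, 65.96165.
Field: 230.87223/20 → 11 → L, 65.96165/10 → 6 → G; chars LG.
Square: 10.87223/2 → 5, 5.96165/1 → 5; chars 55.
Subsquare: 0.87223/0.0833333 → 10 → k, 0.96165/0.0416667 → 23 → x; chars kx.
Extended square: 0.03890/0.00833333 → 4, 0.00331/0.00416667 → 0; chars 40.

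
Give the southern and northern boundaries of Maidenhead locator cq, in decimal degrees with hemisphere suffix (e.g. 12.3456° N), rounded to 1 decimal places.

70.0° N, 80.0° N

Field C=2, Q=16: +2·20° lon, +16·10° lat → SW at lon -140°, lat 70°.
Cell spans 20° lon × 10° lat.
south 70.0° N, north 80.0° N.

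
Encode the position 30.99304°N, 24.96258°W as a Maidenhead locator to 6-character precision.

Add 180° to longitude and 90° to latitude: 155.0374, 120.9930.
Field (20°×10°, letters A–R): lon ⌊155.0374/20⌋ = 7 → H; lat ⌊120.9930/10⌋ = 12 → M.
Square (2°×1°, digits 0–9): lon ⌊15.0374/2⌋ = 7; lat ⌊0.9930/1⌋ = 0.
Subsquare (5′×2.5′, letters a–x): lon ⌊1.0374/0.0833333⌋ = 12 → m; lat ⌊0.9930/0.0416667⌋ = 23 → x.

HM70mx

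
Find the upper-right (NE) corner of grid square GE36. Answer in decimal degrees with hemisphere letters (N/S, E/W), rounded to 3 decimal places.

Field G=6, E=4: +6·20° lon, +4·10° lat → SW at lon -60°, lat -50°.
Square 3, 6: +3·2° lon, +6·1° lat → SW at lon -54°, lat -44°.
Cell spans 2° lon × 1° lat. NE corner is SW corner plus one full cell.
latitude 43.000° S, longitude 52.000° W.

43.000° S, 52.000° W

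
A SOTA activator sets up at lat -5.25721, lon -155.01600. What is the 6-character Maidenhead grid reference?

BI24lr

Offset from 180°W / 90°S: lon 24.9840°, lat 84.7428°.
Field: 24.9840/20 → 1 → B, 84.7428/10 → 8 → I; chars BI.
Square: 4.9840/2 → 2, 4.7428/1 → 4; chars 24.
Subsquare: 0.9840/0.0833333 → 11 → l, 0.7428/0.0416667 → 17 → r; chars lr.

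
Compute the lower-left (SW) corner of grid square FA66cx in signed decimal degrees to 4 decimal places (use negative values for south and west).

-83.0417, -67.8333

Field F=5, A=0: +5·20° lon, +0·10° lat → SW at lon -80°, lat -90°.
Square 6, 6: +6·2° lon, +6·1° lat → SW at lon -68°, lat -84°.
Subsquare c=2, x=23: +2·0.0833333° lon, +23·0.0416667° lat → SW at lon -67.8333°, lat -83.0417°.
latitude -83.0417, longitude -67.8333.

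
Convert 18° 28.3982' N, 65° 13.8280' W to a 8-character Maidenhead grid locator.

FK78jl23

Add 180° to longitude and 90° to latitude: 114.76953, 108.47330.
Field: lon ⌊114.76953/20⌋ = 5 → F; lat ⌊108.47330/10⌋ = 10 → K.
Square: lon ⌊14.76953/2⌋ = 7; lat ⌊8.47330/1⌋ = 8.
Subsquare: lon ⌊0.76953/0.0833333⌋ = 9 → j; lat ⌊0.47330/0.0416667⌋ = 11 → l.
Extended square: lon ⌊0.01953/0.00833333⌋ = 2; lat ⌊0.01497/0.00416667⌋ = 3.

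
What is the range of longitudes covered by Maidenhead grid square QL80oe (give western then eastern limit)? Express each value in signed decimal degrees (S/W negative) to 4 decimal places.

157.1667, 157.2500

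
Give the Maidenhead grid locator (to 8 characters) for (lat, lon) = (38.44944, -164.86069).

AM78nk67

Shift to the Maidenhead origin (180°W, 90°S): lon 15.13931, lat 128.44944.
Field (20°×10°, letters A–R): lon ⌊15.13931/20⌋ = 0 → A; lat ⌊128.44944/10⌋ = 12 → M.
Square (2°×1°, digits 0–9): lon ⌊15.13931/2⌋ = 7; lat ⌊8.44944/1⌋ = 8.
Subsquare (5′×2.5′, letters a–x): lon ⌊1.13931/0.0833333⌋ = 13 → n; lat ⌊0.44944/0.0416667⌋ = 10 → k.
Extended square (30″×15″, digits 0–9): lon ⌊0.05598/0.00833333⌋ = 6; lat ⌊0.03277/0.00416667⌋ = 7.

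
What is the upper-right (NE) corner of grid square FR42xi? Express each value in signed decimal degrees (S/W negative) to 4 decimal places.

82.3750, -70.0000

Field F=5, R=17: +5·20° lon, +17·10° lat → SW at lon -80°, lat 80°.
Square 4, 2: +4·2° lon, +2·1° lat → SW at lon -72°, lat 82°.
Subsquare x=23, i=8: +23·0.0833333° lon, +8·0.0416667° lat → SW at lon -70.0833°, lat 82.3333°.
Cell spans 0.0833333° lon × 0.0416667° lat. NE corner is SW corner plus one full cell.
latitude 82.3750, longitude -70.0000.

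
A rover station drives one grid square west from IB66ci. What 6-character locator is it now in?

IB66bi

Longitude subsquare c = 2; −1 → 1 = b.
The latitude characters are unchanged.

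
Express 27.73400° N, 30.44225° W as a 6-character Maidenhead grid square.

Offset from 180°W / 90°S: lon 149.5577°, lat 117.7340°.
Field: lon ⌊149.5577/20⌋ = 7 → H; lat ⌊117.7340/10⌋ = 11 → L.
Square: lon ⌊9.5577/2⌋ = 4; lat ⌊7.7340/1⌋ = 7.
Subsquare: lon ⌊1.5577/0.0833333⌋ = 18 → s; lat ⌊0.7340/0.0416667⌋ = 17 → r.

HL47sr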